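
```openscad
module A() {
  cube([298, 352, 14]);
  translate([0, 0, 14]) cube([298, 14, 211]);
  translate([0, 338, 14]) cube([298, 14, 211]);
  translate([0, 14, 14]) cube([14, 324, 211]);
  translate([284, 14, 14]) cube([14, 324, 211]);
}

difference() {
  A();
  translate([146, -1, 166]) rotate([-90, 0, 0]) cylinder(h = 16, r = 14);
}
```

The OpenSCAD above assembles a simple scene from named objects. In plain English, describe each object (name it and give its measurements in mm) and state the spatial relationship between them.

A is an open-topped rectangular box: outside dimensions 298×352×225 mm, with a uniform wall and base thickness of 14 mm. The base is a full 298×352 slab on the floor; four walls sit on top of the base. The front and back walls (the −y and +y sides) span the full width; the two side walls fit between them.

The open box has a circular hole of radius 14 mm through its front wall, centred at (x = 146, z = 166).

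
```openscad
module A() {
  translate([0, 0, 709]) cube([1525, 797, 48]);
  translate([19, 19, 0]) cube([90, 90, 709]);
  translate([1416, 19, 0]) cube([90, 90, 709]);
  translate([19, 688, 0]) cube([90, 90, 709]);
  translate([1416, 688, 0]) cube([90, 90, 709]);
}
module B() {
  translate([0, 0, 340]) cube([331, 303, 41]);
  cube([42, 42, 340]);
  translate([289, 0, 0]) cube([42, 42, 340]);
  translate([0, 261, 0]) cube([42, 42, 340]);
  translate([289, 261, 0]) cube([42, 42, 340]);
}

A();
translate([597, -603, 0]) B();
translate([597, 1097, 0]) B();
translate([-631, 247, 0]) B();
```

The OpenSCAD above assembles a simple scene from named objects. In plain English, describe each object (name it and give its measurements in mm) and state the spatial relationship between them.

A is a table: top 1525 mm (x) × 797 mm (y), 48 mm thick, upper face at z = 757 mm, on four 90×90 mm square legs, each inset 19 mm from the nearest pair of top edges, running from z = 0 to the bottom of the top.

B is a four-legged stool. The seat is 331×303 mm, 41 mm thick, top at z = 381 mm. It stands on four square legs, each 42×42 mm in cross-section, from z = 0 to the seat underside, each flush with a corner of the seat.

Three stools sit around the table at the −y, +y, −x sides.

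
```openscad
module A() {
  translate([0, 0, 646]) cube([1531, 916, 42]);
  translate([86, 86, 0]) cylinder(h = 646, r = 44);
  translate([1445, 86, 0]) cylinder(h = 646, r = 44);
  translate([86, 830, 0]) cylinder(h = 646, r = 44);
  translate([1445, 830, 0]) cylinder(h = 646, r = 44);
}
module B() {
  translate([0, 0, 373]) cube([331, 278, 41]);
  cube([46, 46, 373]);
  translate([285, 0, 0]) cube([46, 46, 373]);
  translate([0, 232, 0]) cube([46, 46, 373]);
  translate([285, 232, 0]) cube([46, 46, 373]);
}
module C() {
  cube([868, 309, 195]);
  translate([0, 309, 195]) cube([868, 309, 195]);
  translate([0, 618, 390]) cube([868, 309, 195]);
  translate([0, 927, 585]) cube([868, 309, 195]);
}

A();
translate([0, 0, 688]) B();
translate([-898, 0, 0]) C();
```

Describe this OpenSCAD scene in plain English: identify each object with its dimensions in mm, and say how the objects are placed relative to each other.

A is a table with a 1531×916 mm rectangular top, 42 mm thick, top surface at z = 688 mm, supported by four round legs of 88 mm diameter, each leg's bounding box inset 42 mm from the nearest pair of top edges, running from the floor.

B is a four-legged stool. The seat is 331×278 mm, 41 mm thick, top at z = 414 mm. It stands on four square legs, each 46×46 mm in cross-section, from z = 0 to the seat underside, each flush with a corner of the seat.

C is a straight staircase of 4 solid steps. Each step is 868 mm wide (x), 309 mm deep (y, the going) and 195 mm tall (the rise). The first step rests on the floor; each subsequent step sits one going further in +y and one rise higher in +z, directly behind and above the previous step with no overlap.

The stool is on top of the table. The staircase is on the floor beside the table on its −x side.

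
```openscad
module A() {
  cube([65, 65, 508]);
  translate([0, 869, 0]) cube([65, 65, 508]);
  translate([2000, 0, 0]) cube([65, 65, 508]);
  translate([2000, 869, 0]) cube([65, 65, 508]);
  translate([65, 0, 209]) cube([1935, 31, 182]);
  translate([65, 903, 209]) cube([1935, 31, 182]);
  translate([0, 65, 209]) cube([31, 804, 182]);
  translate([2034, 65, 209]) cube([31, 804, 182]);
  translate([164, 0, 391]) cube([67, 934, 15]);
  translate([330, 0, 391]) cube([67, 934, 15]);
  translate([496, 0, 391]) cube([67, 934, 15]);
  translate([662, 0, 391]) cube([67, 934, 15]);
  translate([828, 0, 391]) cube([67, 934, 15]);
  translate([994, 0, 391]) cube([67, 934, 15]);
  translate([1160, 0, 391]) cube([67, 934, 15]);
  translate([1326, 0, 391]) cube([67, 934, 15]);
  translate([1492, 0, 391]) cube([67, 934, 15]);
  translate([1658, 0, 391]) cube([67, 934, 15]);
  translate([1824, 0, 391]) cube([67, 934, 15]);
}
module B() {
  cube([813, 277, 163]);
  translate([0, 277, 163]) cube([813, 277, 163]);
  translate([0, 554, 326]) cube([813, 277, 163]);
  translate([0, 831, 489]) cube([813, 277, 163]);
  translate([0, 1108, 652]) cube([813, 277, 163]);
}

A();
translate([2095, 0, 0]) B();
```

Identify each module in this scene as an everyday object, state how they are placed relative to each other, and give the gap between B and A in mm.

The staircase's nearest face is 30 mm from the bed frame's +x face.

A is a bed frame. B is a staircase. The staircase is on the floor beside the bed frame on its +x side. The gap between the staircase and the bed frame is 30 mm.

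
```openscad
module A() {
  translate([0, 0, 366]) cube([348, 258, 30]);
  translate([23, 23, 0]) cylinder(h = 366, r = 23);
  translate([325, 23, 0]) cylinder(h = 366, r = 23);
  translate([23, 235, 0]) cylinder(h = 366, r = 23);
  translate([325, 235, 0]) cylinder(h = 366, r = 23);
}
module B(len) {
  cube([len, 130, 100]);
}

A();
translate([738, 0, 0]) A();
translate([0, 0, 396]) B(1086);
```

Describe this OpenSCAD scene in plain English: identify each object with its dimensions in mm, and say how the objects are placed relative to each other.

A is a four-legged stool. The seat is 348×258 mm, 30 mm thick, top at z = 396 mm. It stands on four round legs, each 46 mm in diameter, from z = 0 to the seat underside, each leg's axis is inset half a diameter from the nearest pair of seat edges (so the leg's bounding box is flush with the corner).

B is a rectangular beam 1086 mm long (x), 130 mm deep (y), 100 mm thick (z).

The beam spans the tops of two stools placed 390 mm apart, resting at z = 396 mm.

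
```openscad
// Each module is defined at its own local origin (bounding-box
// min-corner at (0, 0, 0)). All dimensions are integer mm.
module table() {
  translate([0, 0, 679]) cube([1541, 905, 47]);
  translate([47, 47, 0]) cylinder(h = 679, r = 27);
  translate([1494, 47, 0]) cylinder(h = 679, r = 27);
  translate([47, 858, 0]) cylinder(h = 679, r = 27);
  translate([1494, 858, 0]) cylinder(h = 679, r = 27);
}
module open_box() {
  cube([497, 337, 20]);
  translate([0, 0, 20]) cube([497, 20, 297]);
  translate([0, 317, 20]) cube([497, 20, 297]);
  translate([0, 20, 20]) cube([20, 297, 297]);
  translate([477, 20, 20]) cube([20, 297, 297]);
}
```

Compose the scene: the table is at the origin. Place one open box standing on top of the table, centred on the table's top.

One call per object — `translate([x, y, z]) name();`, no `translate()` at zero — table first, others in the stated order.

table();
translate([522, 284, 726]) open_box();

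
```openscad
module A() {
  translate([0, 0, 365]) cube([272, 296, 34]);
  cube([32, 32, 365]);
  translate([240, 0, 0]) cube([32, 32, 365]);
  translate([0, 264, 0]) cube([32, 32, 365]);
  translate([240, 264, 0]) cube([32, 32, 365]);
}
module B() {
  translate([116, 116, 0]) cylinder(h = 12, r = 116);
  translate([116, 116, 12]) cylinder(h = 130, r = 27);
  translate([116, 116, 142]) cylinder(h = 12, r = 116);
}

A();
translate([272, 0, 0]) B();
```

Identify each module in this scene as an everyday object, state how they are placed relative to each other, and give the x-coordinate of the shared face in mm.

The stool's +x face and the spool's −x face are both at x = 272 mm.

A is a stool. B is a spool. The spool is against the stool's +x side, with their −y faces flush. The x-coordinate of the shared face is 272 mm.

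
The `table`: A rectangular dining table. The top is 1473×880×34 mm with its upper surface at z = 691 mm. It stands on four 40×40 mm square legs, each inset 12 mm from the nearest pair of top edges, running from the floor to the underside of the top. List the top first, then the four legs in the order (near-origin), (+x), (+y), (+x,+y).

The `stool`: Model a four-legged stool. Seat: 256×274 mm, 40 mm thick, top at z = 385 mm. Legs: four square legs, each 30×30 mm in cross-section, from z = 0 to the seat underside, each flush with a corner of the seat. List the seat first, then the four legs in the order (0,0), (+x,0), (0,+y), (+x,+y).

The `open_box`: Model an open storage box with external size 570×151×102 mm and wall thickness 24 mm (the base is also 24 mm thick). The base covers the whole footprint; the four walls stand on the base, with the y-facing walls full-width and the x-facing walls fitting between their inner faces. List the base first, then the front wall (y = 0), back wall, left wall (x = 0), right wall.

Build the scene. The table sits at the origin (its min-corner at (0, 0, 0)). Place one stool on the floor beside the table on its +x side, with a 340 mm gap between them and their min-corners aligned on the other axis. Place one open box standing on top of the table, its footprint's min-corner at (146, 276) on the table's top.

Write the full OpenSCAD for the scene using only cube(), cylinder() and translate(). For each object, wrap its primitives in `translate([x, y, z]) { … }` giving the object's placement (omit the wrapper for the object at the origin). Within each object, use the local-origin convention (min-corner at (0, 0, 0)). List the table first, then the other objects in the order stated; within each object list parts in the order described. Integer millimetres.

translate([0, 0, 657]) cube([1473, 880, 34]);
translate([12, 12, 0]) cube([40, 40, 657]);
translate([1421, 12, 0]) cube([40, 40, 657]);
translate([12, 828, 0]) cube([40, 40, 657]);
translate([1421, 828, 0]) cube([40, 40, 657]);
translate([1813, 0, 0]) {
  translate([0, 0, 345]) cube([256, 274, 40]);
  cube([30, 30, 345]);
  translate([226, 0, 0]) cube([30, 30, 345]);
  translate([0, 244, 0]) cube([30, 30, 345]);
  translate([226, 244, 0]) cube([30, 30, 345]);
}
translate([146, 276, 691]) {
  cube([570, 151, 24]);
  translate([0, 0, 24]) cube([570, 24, 78]);
  translate([0, 127, 24]) cube([570, 24, 78]);
  translate([0, 24, 24]) cube([24, 103, 78]);
  translate([546, 24, 24]) cube([24, 103, 78]);
}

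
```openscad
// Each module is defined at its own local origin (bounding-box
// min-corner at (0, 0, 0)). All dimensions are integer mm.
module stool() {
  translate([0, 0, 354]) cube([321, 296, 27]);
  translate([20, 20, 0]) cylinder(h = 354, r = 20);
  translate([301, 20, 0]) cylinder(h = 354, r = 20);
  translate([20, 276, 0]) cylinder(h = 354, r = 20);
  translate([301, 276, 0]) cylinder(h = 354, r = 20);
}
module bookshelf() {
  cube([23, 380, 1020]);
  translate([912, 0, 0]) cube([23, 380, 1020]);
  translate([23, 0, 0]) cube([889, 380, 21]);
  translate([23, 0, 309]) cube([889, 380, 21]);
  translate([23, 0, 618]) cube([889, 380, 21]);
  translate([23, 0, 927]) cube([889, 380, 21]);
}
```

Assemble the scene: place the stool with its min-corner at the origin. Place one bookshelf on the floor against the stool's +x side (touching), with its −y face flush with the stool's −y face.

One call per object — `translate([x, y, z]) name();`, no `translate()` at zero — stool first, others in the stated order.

stool();
translate([321, 0, 0]) bookshelf();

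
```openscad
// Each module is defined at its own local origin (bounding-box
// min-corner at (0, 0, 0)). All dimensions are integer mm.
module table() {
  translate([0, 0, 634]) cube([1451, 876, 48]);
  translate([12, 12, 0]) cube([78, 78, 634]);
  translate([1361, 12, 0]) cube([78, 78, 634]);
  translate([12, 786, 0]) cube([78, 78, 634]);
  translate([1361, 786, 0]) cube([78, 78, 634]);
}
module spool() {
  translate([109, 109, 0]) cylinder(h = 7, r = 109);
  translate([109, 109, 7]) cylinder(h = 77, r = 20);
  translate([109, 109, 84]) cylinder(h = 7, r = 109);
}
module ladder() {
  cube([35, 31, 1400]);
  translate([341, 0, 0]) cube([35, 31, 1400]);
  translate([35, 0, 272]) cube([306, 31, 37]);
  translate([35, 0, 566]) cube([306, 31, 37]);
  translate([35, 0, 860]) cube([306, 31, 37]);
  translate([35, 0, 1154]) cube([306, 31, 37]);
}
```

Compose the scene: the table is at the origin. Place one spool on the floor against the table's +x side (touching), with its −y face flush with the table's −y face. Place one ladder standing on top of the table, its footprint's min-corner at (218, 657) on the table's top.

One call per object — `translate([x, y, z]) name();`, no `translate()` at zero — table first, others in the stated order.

table();
translate([1451, 0, 0]) spool();
translate([218, 657, 682]) ladder();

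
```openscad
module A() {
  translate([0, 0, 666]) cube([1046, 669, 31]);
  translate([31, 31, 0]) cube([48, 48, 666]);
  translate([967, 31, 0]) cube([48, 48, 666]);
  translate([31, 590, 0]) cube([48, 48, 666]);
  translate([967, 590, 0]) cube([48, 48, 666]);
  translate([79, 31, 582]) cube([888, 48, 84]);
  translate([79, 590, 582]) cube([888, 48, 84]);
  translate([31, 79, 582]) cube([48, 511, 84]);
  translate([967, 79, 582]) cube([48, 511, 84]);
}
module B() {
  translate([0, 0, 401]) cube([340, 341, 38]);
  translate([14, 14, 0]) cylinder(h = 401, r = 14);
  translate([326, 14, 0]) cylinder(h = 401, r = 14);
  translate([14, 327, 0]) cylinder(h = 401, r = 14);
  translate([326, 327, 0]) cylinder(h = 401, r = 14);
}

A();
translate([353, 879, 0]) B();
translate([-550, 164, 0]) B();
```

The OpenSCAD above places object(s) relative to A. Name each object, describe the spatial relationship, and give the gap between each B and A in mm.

A is a table. B is a stool. Two stools sit around the table at the +y, −x sides. The gap between each stool and the table is 210 mm.

Each stool's nearest face is 210 mm from the table's bounding box.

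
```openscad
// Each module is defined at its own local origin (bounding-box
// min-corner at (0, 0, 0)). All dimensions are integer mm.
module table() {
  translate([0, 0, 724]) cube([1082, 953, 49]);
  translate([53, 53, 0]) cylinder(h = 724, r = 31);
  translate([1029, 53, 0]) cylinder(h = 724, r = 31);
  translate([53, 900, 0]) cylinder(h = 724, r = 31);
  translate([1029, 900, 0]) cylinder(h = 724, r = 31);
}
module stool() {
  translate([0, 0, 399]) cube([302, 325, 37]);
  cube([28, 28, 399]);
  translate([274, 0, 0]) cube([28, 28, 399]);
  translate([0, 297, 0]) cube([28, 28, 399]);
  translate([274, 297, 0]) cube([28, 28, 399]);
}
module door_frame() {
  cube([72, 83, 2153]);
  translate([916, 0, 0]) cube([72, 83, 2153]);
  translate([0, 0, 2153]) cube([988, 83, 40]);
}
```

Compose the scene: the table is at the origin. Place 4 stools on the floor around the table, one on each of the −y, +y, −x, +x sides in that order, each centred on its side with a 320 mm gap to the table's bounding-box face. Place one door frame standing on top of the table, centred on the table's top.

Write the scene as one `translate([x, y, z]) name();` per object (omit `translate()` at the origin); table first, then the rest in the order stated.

table();
translate([390, -645, 0]) stool();
translate([390, 1273, 0]) stool();
translate([-622, 314, 0]) stool();
translate([1402, 314, 0]) stool();
translate([47, 435, 773]) door_frame();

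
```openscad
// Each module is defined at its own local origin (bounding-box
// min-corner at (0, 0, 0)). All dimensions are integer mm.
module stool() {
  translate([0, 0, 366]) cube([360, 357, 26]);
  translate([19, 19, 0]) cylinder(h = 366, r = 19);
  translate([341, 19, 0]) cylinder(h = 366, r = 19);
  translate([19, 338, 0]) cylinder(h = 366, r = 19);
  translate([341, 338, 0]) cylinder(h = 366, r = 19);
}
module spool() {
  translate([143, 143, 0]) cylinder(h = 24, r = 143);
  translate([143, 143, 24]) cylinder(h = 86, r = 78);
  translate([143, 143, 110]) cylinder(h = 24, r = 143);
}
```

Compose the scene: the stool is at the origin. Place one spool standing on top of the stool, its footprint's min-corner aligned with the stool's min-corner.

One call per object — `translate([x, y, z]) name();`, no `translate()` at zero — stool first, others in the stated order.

stool();
translate([0, 0, 392]) spool();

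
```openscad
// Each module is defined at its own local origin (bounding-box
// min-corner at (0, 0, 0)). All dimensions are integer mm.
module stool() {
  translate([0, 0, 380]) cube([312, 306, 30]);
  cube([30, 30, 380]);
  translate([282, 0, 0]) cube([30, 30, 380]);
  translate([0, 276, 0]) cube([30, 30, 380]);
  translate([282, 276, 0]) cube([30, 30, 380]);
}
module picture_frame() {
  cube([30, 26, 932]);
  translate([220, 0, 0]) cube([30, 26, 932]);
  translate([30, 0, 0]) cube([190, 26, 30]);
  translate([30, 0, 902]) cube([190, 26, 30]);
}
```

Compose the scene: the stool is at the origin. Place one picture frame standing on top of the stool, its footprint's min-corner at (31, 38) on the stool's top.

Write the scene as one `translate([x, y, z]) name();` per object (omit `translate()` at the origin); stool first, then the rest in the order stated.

stool();
translate([31, 38, 410]) picture_frame();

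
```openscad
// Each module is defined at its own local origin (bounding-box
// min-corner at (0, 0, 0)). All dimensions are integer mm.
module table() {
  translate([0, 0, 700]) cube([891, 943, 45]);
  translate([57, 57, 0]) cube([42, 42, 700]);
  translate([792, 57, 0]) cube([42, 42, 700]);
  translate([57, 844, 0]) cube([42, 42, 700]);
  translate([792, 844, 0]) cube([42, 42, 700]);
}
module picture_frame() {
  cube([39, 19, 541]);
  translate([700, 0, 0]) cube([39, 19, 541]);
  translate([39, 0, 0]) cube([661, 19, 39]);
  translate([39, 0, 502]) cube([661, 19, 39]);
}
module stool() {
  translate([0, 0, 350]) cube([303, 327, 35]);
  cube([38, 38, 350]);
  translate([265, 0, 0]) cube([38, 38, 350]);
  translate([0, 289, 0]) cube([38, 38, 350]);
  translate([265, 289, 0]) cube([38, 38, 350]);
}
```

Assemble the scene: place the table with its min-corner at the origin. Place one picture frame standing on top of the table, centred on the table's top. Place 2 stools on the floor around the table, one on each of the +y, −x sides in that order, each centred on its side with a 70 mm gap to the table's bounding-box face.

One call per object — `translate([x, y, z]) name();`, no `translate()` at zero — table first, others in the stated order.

table();
translate([76, 462, 745]) picture_frame();
translate([294, 1013, 0]) stool();
translate([-373, 308, 0]) stool();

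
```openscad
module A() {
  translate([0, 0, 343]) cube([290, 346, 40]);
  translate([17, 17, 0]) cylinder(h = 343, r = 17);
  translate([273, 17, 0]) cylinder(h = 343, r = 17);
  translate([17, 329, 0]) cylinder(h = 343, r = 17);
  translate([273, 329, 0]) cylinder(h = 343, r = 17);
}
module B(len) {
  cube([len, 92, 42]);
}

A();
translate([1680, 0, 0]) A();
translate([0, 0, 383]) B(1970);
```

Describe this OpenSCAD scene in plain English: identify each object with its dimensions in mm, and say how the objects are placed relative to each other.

A is a four-legged stool. The seat is 290×346 mm, 40 mm thick, top at z = 383 mm. It stands on four round legs, each 34 mm in diameter, from z = 0 to the seat underside, each leg's axis is inset half a diameter from the nearest pair of seat edges (so the leg's bounding box is flush with the corner).

B is a rectangular beam 1970 mm long (x), 92 mm deep (y), 42 mm thick (z).

The beam spans the tops of two stools placed 1390 mm apart, resting at z = 383 mm.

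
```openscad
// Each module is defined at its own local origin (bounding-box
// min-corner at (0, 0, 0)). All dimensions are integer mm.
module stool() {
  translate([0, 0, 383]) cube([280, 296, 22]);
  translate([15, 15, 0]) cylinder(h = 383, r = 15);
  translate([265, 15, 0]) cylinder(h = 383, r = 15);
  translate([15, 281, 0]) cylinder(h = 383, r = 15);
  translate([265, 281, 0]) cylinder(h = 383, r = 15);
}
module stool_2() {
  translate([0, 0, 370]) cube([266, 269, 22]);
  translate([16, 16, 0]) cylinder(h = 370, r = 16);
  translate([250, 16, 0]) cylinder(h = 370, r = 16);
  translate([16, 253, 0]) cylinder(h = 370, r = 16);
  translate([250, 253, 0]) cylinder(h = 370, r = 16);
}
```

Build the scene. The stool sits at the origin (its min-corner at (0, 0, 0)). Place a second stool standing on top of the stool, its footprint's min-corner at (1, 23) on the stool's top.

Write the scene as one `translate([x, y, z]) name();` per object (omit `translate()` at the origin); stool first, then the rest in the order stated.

stool();
translate([1, 23, 405]) stool_2();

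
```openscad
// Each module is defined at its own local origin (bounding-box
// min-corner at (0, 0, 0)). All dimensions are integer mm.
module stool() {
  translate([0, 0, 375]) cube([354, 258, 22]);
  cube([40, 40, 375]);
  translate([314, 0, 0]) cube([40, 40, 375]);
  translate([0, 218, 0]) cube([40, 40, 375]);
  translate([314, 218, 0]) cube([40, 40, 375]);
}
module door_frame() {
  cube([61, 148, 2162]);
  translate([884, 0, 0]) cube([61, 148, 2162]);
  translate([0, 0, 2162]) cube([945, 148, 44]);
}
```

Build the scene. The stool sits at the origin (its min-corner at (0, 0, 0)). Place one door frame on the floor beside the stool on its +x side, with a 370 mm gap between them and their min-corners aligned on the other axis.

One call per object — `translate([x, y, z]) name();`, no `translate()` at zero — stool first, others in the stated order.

stool();
translate([724, 0, 0]) door_frame();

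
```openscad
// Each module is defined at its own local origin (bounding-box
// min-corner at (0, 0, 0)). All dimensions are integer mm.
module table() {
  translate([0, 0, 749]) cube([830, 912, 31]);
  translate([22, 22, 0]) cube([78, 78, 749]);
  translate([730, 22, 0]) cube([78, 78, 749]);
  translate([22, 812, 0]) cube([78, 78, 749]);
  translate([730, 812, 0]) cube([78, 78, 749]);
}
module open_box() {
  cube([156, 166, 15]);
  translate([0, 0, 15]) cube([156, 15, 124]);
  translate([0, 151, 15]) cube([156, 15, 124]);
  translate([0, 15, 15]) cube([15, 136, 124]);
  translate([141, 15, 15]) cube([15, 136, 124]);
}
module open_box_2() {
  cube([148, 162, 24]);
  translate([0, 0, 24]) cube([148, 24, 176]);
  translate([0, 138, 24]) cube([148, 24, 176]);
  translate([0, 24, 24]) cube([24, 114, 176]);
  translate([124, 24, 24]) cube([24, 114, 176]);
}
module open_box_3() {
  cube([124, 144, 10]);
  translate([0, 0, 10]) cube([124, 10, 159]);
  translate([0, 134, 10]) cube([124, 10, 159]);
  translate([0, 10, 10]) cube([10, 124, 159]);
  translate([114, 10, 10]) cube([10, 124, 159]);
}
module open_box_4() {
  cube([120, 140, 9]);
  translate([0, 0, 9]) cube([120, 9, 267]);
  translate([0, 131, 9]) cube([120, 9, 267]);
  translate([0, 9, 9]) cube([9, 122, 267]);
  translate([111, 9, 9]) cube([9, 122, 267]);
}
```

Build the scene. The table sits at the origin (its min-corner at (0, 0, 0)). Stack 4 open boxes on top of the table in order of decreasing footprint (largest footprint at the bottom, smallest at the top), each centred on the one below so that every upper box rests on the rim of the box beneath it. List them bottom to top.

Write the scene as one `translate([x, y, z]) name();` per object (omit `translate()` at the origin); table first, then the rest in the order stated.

table();
translate([337, 373, 780]) open_box();
translate([341, 375, 919]) open_box_2();
translate([353, 384, 1119]) open_box_3();
translate([355, 386, 1288]) open_box_4();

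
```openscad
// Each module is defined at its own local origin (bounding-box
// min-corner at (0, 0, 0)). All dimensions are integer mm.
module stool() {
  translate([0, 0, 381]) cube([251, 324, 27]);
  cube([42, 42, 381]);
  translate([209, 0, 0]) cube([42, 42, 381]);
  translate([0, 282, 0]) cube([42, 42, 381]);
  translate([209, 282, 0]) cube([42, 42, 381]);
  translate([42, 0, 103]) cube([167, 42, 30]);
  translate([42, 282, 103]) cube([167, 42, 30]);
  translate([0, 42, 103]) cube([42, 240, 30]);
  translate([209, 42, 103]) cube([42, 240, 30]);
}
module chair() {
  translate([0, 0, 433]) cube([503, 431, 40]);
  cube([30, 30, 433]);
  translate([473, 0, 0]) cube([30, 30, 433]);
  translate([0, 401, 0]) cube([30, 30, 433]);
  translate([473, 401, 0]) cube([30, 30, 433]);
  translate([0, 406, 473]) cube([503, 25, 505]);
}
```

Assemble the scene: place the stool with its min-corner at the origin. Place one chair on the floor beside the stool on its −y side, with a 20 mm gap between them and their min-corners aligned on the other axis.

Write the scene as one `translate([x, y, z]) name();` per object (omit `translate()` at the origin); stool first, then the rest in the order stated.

stool();
translate([0, -451, 0]) chair();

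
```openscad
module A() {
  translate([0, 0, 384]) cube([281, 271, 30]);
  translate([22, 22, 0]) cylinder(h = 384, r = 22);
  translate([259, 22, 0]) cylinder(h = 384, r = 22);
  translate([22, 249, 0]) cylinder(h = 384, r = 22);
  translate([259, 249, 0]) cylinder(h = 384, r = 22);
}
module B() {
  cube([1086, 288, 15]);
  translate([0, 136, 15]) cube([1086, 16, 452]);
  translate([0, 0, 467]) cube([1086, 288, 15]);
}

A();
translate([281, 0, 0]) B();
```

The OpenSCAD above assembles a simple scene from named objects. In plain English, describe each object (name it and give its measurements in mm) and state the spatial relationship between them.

A is a simple wooden stool: a rectangular seat 281 mm (x) by 271 mm (y), 30 mm thick, top face at z = 414 mm, on four round legs, each 44 mm in diameter. The legs rest on z = 0, each leg's axis is inset half a diameter from the nearest pair of seat edges (so the leg's bounding box is flush with the corner).

B is an I-beam lying along x, 1086 mm long. Overall section height 482 mm. Two flanges 288 mm wide (y) and 15 mm thick, one on the floor and one at the top; a web 16 mm thick runs between them, centred on the flange width.

The I-beam is against the stool's +x side, with their −y faces flush.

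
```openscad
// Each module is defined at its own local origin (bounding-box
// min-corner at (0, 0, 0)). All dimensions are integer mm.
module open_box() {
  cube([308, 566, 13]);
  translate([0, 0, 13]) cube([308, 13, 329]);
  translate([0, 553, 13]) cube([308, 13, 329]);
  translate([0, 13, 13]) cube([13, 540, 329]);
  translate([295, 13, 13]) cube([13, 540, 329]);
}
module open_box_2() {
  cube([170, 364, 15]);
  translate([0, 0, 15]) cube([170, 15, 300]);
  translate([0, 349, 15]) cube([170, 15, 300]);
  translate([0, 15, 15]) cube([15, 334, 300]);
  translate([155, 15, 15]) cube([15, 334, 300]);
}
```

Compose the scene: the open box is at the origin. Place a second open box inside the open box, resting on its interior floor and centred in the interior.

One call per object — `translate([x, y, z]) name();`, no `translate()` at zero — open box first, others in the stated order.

open_box();
translate([69, 101, 13]) open_box_2();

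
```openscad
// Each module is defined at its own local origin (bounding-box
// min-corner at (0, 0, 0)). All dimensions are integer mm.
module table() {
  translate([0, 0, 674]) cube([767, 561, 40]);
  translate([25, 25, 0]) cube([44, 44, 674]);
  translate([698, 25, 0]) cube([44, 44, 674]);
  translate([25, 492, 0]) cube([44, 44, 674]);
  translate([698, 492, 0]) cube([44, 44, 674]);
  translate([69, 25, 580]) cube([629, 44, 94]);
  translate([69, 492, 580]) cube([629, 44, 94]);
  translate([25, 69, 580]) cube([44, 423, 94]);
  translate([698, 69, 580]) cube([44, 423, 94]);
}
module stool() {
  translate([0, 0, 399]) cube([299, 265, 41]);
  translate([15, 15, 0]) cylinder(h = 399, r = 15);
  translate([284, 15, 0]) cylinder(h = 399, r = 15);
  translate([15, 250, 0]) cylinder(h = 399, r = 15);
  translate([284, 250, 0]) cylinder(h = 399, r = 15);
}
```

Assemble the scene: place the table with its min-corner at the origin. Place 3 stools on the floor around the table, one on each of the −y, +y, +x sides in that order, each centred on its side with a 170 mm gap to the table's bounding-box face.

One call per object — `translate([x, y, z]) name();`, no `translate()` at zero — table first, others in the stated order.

table();
translate([234, -435, 0]) stool();
translate([234, 731, 0]) stool();
translate([937, 148, 0]) stool();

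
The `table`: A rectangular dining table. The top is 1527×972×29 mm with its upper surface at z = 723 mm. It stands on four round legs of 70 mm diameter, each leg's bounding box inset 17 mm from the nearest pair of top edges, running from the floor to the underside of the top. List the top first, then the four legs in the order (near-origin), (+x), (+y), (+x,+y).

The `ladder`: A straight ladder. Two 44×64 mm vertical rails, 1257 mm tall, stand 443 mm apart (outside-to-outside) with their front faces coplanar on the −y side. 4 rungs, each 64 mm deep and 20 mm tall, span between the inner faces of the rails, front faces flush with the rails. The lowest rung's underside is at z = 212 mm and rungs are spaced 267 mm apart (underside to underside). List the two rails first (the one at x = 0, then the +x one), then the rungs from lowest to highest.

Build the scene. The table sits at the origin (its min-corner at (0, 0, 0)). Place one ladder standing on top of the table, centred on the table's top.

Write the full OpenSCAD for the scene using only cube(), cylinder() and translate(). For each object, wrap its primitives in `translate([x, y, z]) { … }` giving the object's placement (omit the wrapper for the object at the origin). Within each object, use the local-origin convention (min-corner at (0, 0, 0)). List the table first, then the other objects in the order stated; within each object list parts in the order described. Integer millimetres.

translate([0, 0, 694]) cube([1527, 972, 29]);
translate([52, 52, 0]) cylinder(h = 694, r = 35);
translate([1475, 52, 0]) cylinder(h = 694, r = 35);
translate([52, 920, 0]) cylinder(h = 694, r = 35);
translate([1475, 920, 0]) cylinder(h = 694, r = 35);
translate([542, 454, 723]) {
  cube([44, 64, 1257]);
  translate([399, 0, 0]) cube([44, 64, 1257]);
  translate([44, 0, 212]) cube([355, 64, 20]);
  translate([44, 0, 479]) cube([355, 64, 20]);
  translate([44, 0, 746]) cube([355, 64, 20]);
  translate([44, 0, 1013]) cube([355, 64, 20]);
}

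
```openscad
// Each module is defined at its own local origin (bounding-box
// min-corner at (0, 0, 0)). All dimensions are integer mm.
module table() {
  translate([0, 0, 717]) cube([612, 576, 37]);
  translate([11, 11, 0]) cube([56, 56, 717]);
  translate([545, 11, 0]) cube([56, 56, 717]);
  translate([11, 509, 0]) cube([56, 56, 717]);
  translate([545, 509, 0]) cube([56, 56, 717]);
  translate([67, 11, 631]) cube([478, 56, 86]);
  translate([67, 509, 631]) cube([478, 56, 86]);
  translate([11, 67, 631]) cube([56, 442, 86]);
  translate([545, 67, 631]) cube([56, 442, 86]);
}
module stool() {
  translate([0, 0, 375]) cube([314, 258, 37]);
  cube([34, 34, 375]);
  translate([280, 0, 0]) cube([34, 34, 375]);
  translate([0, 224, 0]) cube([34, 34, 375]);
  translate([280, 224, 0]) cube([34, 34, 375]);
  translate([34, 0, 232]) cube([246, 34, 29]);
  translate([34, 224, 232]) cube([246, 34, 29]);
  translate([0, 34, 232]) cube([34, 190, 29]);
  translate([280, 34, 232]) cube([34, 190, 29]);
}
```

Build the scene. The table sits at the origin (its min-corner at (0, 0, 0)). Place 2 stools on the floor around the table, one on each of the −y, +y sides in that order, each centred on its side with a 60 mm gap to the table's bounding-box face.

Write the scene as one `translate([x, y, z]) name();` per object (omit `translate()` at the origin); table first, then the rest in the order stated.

table();
translate([149, -318, 0]) stool();
translate([149, 636, 0]) stool();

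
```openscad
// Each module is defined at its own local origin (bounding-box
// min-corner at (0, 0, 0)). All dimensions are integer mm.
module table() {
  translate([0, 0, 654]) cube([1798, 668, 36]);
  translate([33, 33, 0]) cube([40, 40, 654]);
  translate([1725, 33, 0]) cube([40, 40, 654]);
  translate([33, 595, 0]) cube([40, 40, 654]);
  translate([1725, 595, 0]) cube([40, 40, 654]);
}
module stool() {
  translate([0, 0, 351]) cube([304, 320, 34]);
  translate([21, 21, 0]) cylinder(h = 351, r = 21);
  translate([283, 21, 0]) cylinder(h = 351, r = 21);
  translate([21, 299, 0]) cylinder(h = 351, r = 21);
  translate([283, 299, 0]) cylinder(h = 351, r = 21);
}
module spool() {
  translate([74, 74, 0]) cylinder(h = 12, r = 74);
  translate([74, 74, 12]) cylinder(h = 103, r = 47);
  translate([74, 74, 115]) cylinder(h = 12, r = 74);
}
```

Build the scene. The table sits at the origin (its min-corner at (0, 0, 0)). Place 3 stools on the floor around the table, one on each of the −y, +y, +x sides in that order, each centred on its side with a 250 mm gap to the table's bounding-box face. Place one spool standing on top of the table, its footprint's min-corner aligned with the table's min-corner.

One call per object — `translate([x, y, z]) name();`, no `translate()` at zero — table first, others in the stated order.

table();
translate([747, -570, 0]) stool();
translate([747, 918, 0]) stool();
translate([2048, 174, 0]) stool();
translate([0, 0, 690]) spool();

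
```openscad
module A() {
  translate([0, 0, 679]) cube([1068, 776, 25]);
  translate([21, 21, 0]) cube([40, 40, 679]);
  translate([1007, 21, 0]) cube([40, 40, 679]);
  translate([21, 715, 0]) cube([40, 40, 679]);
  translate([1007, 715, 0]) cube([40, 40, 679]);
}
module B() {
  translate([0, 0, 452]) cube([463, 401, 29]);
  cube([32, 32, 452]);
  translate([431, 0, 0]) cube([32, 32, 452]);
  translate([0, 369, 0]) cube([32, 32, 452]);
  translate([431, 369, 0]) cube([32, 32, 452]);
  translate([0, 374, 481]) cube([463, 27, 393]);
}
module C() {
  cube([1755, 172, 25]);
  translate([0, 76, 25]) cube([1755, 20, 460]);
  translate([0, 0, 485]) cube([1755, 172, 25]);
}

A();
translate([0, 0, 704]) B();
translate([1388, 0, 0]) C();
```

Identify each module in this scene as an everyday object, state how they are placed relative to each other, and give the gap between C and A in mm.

The I-beam's nearest face is 320 mm from the table's +x face.

A is a table. B is a chair. C is an I-beam. The chair is on top of the table. The I-beam is on the floor beside the table on its +x side. The gap between the I-beam and the table is 320 mm.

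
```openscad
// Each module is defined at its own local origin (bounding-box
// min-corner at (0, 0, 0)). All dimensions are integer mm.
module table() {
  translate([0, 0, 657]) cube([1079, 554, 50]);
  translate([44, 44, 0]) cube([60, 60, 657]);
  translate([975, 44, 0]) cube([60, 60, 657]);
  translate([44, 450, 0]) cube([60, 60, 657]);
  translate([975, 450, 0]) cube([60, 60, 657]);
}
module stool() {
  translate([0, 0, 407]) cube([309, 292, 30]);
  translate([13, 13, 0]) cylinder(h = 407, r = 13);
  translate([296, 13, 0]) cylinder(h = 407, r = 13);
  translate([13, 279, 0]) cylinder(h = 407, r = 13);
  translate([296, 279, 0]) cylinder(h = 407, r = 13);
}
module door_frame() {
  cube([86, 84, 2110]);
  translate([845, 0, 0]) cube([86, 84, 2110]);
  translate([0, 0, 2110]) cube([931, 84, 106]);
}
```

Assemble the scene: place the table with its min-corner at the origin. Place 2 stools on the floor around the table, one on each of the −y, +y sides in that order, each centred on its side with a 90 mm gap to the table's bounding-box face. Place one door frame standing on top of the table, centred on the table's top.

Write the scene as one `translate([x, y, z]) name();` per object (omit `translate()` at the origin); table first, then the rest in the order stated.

table();
translate([385, -382, 0]) stool();
translate([385, 644, 0]) stool();
translate([74, 235, 707]) door_frame();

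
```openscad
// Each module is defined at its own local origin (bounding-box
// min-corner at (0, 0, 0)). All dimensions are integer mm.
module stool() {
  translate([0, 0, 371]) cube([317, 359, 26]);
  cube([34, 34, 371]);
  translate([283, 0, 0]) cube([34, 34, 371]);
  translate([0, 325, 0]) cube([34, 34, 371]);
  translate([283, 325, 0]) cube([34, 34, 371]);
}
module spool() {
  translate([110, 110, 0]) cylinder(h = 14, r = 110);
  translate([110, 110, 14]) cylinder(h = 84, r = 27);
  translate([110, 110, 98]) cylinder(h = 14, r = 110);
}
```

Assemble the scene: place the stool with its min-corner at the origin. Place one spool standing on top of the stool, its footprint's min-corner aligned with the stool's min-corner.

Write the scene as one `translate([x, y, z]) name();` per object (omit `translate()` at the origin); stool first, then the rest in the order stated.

stool();
translate([0, 0, 397]) spool();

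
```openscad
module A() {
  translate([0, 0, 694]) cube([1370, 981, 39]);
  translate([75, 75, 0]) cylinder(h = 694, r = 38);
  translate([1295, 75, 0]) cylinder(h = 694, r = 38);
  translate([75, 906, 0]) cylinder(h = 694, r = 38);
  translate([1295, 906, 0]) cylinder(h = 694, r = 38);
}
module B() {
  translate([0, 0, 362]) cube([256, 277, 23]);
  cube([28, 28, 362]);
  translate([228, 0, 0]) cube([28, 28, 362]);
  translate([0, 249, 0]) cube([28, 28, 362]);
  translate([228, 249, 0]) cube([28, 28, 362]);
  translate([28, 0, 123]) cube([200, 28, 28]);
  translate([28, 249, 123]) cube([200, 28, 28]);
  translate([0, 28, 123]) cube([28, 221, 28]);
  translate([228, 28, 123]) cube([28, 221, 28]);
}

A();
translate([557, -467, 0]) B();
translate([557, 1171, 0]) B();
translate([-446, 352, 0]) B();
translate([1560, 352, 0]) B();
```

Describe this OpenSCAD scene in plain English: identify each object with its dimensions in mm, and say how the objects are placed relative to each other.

A is a rectangular dining table. The top is 1370×981×39 mm with its upper surface at z = 733 mm. It stands on four round legs of 76 mm diameter, each leg's bounding box inset 37 mm from the nearest pair of top edges, running from the floor to the underside of the top.

B is a four-legged stool. The seat is 256×277 mm, 23 mm thick, top at z = 385 mm. It stands on four square legs, each 28×28 mm in cross-section, from z = 0 to the seat underside, each flush with a corner of the seat. Four stretchers, 28 mm wide and 28 mm tall, connect adjacent legs with their undersides at z = 123 mm, each running between the inner faces of the legs it joins and aligned with the legs' outer faces on the other axis.

Four stools sit around the table at the −y, +y, −x, +x sides.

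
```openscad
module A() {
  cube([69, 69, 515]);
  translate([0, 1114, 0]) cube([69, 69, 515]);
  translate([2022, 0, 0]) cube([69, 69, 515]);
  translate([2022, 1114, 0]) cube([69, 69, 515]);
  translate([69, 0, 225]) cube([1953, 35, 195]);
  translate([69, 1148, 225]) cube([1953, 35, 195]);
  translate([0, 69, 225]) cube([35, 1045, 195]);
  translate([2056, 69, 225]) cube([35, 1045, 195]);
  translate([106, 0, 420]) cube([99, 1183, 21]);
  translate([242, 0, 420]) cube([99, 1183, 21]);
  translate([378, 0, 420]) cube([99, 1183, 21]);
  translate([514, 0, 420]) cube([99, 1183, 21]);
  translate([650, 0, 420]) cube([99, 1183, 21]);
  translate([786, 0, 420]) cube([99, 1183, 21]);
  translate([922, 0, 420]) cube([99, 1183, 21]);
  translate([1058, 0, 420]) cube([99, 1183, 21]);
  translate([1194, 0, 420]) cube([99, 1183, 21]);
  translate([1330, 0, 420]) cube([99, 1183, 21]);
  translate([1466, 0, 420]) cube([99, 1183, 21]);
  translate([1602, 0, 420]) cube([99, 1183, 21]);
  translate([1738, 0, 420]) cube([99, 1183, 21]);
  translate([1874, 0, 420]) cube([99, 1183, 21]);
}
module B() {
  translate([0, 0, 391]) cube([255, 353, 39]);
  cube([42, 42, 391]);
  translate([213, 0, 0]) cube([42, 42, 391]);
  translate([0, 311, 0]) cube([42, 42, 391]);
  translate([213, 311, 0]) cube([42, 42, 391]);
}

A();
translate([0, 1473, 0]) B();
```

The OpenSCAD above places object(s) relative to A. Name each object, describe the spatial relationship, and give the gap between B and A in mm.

A is a bed frame. B is a stool. The stool is on the floor beside the bed frame on its +y side. The gap between the stool and the bed frame is 290 mm.

The stool's nearest face is 290 mm from the bed frame's +y face.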